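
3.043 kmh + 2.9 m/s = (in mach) 0.011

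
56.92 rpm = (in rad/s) 5.961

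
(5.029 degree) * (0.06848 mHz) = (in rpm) 5.74e-05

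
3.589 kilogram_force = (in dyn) 3.52e+06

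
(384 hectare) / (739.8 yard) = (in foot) 1.862e+04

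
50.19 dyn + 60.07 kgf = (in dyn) 5.891e+07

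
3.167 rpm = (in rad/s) 0.3316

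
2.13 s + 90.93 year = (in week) 4741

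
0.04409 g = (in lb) 9.72e-05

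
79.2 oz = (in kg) 2.245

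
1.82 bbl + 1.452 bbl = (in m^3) 0.5202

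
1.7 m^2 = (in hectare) 0.00017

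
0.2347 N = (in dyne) 2.347e+04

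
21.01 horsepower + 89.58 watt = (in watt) 1.576e+04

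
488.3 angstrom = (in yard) 5.34e-08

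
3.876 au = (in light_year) 6.129e-05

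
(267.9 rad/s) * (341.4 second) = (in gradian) 5.823e+06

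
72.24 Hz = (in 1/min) 4334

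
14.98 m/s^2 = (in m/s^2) 14.98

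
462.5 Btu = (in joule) 4.88e+05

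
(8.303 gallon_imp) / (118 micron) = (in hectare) 0.03199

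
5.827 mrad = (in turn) 0.0009274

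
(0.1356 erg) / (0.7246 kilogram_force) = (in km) 1.908e-12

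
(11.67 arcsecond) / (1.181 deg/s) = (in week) 4.538e-09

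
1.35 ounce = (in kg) 0.03827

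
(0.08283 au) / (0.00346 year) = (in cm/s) 1.136e+07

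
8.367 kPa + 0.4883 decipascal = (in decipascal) 8.367e+04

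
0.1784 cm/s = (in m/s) 0.001784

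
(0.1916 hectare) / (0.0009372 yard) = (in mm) 2.236e+09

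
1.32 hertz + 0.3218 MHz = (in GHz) 0.0003218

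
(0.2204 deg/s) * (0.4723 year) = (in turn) 9119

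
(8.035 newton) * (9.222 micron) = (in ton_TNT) 1.771e-14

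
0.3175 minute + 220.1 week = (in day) 1541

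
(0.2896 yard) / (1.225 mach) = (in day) 7.348e-09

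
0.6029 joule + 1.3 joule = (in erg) 1.903e+07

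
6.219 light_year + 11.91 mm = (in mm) 5.884e+19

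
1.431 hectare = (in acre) 3.536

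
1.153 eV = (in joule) 1.847e-19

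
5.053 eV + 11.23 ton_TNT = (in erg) 4.699e+17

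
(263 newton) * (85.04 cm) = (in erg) 2.237e+09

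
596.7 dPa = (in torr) 0.4476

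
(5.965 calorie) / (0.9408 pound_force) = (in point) 1.691e+04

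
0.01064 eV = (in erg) 1.705e-14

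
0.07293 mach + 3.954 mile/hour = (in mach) 0.07812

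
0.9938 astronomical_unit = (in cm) 1.487e+13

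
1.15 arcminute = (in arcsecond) 69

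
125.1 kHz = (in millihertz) 1.251e+08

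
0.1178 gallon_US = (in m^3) 0.0004459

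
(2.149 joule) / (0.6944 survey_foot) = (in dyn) 1.015e+06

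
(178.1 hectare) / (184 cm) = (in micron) 9.679e+11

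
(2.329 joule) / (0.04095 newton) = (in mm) 5.687e+04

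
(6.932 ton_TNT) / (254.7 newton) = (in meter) 1.139e+08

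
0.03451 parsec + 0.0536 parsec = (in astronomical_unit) 1.817e+04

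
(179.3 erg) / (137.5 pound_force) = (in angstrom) 293.2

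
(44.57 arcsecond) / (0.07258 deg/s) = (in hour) 4.738e-05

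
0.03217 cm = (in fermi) 3.217e+11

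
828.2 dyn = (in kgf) 0.0008445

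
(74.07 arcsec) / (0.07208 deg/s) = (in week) 4.72e-07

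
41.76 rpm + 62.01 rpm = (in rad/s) 10.87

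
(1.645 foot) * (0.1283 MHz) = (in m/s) 6.433e+04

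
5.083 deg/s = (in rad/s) 0.08872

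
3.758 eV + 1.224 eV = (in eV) 4.982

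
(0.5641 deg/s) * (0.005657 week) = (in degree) 1930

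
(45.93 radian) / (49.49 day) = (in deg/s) 0.0006154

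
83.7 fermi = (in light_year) 8.847e-30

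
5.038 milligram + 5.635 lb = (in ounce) 90.16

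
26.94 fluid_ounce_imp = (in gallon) 0.2022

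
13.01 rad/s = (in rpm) 124.2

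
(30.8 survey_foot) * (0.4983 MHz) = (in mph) 1.046e+07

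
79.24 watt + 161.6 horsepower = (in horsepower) 161.7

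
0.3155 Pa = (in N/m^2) 0.3155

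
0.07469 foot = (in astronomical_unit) 1.522e-13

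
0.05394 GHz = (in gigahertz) 0.05394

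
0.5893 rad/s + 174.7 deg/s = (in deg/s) 208.5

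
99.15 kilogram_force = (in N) 972.3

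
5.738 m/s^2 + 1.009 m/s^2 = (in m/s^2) 6.747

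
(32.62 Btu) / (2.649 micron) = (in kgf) 1.325e+09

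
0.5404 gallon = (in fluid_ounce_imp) 72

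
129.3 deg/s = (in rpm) 21.55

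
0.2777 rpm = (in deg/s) 1.666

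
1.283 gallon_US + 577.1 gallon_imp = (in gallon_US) 694.4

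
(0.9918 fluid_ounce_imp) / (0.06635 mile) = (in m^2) 2.639e-07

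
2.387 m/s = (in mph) 5.34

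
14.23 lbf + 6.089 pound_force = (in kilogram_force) 9.217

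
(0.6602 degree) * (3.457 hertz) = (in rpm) 0.3804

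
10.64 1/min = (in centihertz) 17.73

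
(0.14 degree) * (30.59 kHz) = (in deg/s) 4283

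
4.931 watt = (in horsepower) 0.006613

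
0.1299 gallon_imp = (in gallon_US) 0.156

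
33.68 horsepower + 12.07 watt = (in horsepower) 33.7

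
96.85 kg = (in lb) 213.5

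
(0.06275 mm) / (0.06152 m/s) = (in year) 3.234e-11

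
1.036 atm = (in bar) 1.05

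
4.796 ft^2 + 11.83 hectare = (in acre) 29.23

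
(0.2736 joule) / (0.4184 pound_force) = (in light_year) 1.554e-17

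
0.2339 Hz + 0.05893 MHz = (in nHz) 5.893e+13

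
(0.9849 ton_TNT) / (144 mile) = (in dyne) 1.778e+09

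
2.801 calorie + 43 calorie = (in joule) 191.6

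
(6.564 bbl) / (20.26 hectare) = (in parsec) 1.669e-22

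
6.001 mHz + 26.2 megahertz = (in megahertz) 26.2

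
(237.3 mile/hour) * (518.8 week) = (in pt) 9.435e+13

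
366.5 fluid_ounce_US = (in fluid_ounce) 366.5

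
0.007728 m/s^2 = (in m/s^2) 0.007728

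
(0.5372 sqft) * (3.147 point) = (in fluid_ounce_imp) 1.95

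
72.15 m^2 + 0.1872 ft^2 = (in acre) 0.01783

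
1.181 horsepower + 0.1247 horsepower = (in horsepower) 1.306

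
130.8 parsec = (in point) 1.144e+22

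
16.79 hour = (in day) 0.6996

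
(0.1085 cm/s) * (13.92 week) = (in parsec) 2.96e-13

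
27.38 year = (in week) 1428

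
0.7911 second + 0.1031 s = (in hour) 0.0002484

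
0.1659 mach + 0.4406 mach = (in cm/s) 2.065e+04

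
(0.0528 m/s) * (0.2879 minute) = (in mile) 0.0005667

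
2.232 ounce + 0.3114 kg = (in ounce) 13.22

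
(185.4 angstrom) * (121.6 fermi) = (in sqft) 2.427e-20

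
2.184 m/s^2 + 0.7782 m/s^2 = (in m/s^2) 2.962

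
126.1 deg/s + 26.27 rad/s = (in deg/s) 1631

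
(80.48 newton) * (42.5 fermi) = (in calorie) 8.175e-13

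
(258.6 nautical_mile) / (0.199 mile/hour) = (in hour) 1495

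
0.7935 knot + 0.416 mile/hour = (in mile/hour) 1.329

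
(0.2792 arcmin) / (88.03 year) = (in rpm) 2.794e-13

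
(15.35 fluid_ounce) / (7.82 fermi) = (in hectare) 5.805e+06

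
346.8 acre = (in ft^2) 1.511e+07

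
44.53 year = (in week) 2322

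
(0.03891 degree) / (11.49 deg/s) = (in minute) 5.644e-05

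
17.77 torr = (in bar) 0.02369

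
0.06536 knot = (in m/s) 0.03362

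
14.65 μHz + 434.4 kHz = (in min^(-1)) 2.606e+07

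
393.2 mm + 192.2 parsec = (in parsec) 192.2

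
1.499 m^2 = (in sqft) 16.14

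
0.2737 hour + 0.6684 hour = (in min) 56.53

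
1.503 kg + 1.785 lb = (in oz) 81.58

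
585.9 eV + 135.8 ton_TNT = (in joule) 5.682e+11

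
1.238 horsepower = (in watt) 923.2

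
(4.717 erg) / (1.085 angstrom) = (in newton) 4347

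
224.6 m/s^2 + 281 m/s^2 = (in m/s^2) 505.6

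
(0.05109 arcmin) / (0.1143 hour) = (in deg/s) 2.069e-06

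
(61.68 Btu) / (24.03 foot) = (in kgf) 906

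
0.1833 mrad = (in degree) 0.0105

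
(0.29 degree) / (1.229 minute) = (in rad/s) 6.864e-05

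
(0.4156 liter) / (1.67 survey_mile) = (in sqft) 1.664e-06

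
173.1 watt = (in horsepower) 0.2321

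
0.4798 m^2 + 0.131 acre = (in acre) 0.1311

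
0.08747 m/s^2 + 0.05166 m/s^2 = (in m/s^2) 0.1391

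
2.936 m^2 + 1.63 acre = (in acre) 1.631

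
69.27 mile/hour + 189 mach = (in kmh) 2.318e+05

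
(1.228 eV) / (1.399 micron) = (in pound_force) 3.162e-14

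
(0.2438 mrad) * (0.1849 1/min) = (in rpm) 7.174e-06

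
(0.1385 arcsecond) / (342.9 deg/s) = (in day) 1.299e-12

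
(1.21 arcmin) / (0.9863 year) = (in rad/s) 1.132e-11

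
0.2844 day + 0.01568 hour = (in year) 0.000781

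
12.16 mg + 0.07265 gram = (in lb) 0.000187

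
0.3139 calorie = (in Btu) 0.001245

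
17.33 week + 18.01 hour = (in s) 1.055e+07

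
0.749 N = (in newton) 0.749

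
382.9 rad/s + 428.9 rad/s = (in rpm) 7752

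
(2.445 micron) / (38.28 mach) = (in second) 1.876e-10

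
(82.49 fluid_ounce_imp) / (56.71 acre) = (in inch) 4.021e-07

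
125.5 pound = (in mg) 5.693e+07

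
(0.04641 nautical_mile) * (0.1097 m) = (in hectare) 0.0009429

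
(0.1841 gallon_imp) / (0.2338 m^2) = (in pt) 10.15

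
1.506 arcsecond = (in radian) 7.301e-06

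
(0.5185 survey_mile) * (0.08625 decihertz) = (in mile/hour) 16.1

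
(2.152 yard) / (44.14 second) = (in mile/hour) 0.09972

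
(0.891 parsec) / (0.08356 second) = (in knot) 6.396e+17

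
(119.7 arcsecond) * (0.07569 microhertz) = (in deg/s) 2.517e-09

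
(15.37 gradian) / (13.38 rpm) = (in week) 2.849e-07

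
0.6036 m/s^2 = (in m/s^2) 0.6036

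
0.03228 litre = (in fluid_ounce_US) 1.092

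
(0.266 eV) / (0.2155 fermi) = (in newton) 0.0001978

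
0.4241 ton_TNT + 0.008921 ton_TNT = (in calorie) 4.33e+08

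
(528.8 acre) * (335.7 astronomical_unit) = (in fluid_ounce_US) 3.634e+24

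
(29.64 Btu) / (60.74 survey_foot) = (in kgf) 172.2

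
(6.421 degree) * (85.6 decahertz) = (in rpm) 916.1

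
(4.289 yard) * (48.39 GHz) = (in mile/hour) 4.245e+11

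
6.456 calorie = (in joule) 27.01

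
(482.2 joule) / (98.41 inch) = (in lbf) 43.37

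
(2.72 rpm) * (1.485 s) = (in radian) 0.423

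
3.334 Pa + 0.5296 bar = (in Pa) 5.296e+04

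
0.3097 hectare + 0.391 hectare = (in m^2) 7007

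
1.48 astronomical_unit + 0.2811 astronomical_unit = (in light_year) 2.785e-05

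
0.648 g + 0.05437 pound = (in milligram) 2.531e+04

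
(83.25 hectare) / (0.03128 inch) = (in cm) 1.048e+11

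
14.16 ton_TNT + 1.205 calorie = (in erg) 5.925e+17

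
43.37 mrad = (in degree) 2.485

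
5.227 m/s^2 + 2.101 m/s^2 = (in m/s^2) 7.328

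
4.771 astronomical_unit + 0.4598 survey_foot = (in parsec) 2.313e-05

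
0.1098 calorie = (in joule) 0.4594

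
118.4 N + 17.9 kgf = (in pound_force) 66.08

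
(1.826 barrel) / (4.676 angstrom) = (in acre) 1.534e+05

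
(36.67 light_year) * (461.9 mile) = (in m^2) 2.579e+23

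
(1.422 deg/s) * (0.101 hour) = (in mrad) 9024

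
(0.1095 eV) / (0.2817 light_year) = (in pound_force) 1.48e-36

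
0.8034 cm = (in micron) 8034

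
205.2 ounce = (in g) 5817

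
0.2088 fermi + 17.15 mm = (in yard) 0.01876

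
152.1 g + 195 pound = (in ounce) 3125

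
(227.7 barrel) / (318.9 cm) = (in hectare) 0.001135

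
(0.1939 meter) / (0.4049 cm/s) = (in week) 7.918e-05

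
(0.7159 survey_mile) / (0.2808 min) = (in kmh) 246.2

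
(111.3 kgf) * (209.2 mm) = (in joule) 228.3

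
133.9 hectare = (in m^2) 1.339e+06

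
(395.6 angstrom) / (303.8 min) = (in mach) 6.374e-15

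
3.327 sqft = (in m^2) 0.3091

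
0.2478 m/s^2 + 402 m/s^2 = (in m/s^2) 402.2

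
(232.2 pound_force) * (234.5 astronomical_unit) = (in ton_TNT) 8.66e+06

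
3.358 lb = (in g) 1523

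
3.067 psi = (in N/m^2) 2.115e+04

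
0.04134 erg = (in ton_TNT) 9.88e-19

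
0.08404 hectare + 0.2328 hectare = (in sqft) 3.41e+04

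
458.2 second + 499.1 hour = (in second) 1.797e+06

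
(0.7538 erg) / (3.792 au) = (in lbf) 2.987e-20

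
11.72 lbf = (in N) 52.13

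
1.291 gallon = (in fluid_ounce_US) 165.2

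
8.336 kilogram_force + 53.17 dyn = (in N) 81.75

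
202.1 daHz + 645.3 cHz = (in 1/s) 2027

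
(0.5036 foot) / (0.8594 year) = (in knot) 1.101e-08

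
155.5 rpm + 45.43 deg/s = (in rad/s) 17.08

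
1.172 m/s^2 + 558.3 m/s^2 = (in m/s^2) 559.5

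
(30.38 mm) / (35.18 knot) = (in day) 1.943e-08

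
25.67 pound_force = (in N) 114.2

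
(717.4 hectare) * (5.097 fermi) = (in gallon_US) 9.66e-06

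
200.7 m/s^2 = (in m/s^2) 200.7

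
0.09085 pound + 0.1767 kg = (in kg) 0.2179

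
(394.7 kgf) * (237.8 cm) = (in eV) 5.745e+22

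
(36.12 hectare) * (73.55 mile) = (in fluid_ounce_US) 1.446e+15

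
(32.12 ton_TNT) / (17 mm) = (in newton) 7.905e+12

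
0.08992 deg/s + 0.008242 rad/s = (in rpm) 0.09369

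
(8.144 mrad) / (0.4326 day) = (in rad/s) 2.179e-07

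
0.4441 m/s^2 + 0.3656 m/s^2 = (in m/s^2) 0.8097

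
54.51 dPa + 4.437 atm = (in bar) 4.496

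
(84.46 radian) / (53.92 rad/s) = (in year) 4.967e-08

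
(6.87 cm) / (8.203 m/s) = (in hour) 2.326e-06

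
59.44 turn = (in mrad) 3.735e+05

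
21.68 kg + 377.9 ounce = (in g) 3.239e+04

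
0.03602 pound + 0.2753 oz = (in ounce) 0.8516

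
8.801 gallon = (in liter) 33.32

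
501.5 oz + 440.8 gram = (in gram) 1.466e+04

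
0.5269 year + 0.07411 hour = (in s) 1.662e+07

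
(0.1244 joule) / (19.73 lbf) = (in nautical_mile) 7.654e-07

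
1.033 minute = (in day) 0.0007174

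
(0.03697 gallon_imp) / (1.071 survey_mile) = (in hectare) 9.751e-12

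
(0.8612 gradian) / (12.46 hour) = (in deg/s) 1.728e-05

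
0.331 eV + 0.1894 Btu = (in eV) 1.247e+21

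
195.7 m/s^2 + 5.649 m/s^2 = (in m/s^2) 201.3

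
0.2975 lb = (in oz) 4.76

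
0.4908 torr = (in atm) 0.0006458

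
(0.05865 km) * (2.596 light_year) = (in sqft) 1.55e+19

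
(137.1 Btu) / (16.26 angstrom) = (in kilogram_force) 9.071e+12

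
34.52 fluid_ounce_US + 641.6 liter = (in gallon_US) 169.8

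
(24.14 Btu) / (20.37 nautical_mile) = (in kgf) 0.06884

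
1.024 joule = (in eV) 6.391e+18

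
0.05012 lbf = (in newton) 0.2229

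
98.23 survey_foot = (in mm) 2.994e+04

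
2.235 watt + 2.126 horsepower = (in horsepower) 2.129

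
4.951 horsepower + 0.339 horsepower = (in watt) 3945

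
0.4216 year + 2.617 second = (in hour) 3693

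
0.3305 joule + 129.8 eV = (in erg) 3.305e+06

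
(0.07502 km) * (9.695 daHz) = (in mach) 21.36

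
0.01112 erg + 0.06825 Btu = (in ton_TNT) 1.721e-08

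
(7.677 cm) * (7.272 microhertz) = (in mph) 1.249e-06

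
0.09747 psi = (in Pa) 672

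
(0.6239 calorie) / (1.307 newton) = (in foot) 6.553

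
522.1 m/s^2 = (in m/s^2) 522.1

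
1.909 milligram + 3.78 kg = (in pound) 8.333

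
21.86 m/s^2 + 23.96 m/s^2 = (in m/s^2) 45.82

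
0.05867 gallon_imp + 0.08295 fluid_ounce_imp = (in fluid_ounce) 9.099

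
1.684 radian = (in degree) 96.49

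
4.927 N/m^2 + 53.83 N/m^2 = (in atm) 0.0005799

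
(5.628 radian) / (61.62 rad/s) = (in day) 1.057e-06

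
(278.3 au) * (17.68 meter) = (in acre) 1.819e+11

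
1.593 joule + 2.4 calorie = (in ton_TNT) 2.781e-09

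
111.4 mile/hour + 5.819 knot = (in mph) 118.1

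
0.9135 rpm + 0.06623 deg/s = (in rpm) 0.9245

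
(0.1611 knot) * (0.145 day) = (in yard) 1135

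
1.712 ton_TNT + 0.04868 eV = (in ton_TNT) 1.712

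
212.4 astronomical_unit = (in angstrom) 3.177e+23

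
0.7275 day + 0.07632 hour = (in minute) 1052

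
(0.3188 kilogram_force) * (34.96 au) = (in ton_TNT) 3908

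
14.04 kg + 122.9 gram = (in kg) 14.16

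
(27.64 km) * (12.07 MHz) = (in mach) 9.798e+08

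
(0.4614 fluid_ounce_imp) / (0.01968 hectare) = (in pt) 0.0001888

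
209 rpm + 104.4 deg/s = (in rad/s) 23.71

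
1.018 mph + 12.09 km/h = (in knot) 7.413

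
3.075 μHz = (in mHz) 0.003075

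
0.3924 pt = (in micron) 138.4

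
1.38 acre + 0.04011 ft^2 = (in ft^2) 6.011e+04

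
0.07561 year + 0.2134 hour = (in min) 3.975e+04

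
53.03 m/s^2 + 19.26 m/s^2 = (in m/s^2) 72.29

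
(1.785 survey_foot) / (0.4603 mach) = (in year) 1.101e-10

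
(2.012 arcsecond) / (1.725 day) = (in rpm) 6.25e-10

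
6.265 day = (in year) 0.01716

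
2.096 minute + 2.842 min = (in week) 0.0004899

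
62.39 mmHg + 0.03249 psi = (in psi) 1.239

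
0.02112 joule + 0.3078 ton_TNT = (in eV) 8.038e+27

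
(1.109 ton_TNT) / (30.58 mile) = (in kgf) 9614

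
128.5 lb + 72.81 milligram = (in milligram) 5.829e+07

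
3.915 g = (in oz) 0.1381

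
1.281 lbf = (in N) 5.698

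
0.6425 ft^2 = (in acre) 1.475e-05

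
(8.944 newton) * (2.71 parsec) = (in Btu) 7.089e+14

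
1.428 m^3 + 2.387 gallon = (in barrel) 9.039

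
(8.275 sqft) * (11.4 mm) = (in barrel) 0.05512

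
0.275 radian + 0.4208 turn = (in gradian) 185.8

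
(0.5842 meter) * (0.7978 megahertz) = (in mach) 1369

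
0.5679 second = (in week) 9.39e-07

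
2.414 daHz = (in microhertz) 2.414e+07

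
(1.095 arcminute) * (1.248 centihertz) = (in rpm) 3.796e-05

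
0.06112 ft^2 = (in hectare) 5.678e-07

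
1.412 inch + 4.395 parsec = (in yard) 1.483e+17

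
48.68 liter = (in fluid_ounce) 1646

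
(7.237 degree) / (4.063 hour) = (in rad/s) 8.635e-06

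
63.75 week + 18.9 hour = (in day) 447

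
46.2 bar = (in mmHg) 3.465e+04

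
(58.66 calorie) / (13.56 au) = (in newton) 1.21e-10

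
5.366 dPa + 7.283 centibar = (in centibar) 7.284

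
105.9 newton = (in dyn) 1.059e+07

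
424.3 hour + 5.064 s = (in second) 1.527e+06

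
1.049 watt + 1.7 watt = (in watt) 2.749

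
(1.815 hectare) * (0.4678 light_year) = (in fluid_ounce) 2.716e+24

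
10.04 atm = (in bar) 10.17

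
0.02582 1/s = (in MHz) 2.582e-08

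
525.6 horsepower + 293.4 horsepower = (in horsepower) 819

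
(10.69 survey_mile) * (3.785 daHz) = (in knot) 1.266e+06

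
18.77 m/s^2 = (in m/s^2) 18.77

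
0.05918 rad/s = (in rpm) 0.5651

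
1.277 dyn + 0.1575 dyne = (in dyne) 1.434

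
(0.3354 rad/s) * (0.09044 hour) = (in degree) 6257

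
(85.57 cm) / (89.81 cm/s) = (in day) 1.103e-05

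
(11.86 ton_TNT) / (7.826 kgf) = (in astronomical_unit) 0.004322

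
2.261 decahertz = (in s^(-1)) 22.61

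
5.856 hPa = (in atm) 0.005779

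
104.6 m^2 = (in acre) 0.02585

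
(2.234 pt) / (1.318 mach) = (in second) 1.756e-06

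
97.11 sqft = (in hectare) 0.0009022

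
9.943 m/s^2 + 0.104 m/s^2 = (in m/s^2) 10.05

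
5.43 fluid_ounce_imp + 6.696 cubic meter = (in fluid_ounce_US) 2.264e+05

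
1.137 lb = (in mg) 5.157e+05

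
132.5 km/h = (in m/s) 36.81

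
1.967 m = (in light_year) 2.079e-16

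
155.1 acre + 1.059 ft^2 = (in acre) 155.1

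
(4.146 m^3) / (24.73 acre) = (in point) 0.1174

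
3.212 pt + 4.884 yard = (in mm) 4467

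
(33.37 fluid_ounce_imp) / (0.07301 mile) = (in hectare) 8.069e-10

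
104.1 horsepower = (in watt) 7.763e+04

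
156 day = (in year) 0.4274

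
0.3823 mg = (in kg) 3.823e-07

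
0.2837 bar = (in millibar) 283.7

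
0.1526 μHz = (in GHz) 1.526e-16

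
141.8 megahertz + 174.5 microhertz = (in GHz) 0.1418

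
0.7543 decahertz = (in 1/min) 452.6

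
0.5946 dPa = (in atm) 5.868e-07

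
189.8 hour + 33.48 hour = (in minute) 1.34e+04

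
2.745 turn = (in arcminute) 5.929e+04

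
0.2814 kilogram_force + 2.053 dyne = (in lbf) 0.6204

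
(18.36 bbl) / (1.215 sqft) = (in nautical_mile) 0.01396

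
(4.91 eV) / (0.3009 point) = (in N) 7.411e-15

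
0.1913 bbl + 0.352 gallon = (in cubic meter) 0.03175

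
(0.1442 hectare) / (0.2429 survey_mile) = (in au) 2.466e-11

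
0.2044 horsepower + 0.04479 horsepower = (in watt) 185.8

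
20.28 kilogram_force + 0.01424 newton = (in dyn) 1.989e+07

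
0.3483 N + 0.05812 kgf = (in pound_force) 0.2064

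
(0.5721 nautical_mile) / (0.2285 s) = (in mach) 13.62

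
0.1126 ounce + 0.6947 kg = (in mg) 6.979e+05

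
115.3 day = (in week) 16.47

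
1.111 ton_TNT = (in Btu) 4.406e+06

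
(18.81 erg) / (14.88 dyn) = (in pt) 35.83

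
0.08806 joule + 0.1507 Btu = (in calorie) 38.02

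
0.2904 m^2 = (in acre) 7.176e-05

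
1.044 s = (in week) 1.726e-06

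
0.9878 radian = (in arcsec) 2.037e+05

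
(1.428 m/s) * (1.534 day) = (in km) 189.3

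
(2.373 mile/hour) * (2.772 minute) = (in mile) 0.1096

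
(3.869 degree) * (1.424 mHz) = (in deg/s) 0.005509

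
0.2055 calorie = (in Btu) 0.0008149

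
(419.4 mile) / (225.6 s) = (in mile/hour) 6693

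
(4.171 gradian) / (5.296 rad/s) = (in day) 1.432e-07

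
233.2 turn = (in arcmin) 5.037e+06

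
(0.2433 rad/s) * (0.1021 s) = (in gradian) 1.581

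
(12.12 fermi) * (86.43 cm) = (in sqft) 1.128e-13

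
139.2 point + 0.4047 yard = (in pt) 1188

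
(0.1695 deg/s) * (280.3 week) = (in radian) 5.015e+05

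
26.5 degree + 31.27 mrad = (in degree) 28.29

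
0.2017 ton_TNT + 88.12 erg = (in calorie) 2.017e+08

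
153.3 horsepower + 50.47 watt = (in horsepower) 153.4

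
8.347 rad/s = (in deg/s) 478.2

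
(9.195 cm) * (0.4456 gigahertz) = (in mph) 9.165e+07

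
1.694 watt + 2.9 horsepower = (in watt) 2164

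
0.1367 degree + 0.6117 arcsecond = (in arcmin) 8.212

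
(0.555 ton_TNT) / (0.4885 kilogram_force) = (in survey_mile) 3.012e+05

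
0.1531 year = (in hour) 1341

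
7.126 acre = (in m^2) 2.884e+04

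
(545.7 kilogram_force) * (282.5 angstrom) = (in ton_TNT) 3.613e-14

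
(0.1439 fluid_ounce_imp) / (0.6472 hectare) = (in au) 4.223e-21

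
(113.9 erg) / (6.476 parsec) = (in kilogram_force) 5.812e-24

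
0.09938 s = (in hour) 2.761e-05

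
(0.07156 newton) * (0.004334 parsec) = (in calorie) 2.287e+12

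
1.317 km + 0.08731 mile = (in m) 1458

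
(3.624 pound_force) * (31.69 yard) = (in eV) 2.916e+21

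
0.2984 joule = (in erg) 2.984e+06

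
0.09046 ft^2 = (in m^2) 0.008404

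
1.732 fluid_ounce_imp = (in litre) 0.04921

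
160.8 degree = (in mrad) 2806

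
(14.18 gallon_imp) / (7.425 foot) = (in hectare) 2.848e-06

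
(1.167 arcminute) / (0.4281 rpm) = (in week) 1.252e-08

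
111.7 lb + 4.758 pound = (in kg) 52.82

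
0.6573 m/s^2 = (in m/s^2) 0.6573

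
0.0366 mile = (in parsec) 1.909e-15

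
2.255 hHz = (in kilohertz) 0.2255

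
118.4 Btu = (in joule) 1.249e+05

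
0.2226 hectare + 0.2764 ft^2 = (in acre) 0.5501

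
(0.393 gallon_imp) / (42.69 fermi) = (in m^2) 4.185e+10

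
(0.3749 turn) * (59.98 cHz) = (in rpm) 13.49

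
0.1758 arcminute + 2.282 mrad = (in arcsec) 481.2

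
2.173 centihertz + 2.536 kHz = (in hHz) 25.36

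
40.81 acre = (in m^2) 1.652e+05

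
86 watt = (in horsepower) 0.1153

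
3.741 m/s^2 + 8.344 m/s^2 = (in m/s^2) 12.08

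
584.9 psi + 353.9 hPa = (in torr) 3.051e+04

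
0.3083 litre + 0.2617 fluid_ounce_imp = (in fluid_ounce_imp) 11.11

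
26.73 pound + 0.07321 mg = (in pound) 26.73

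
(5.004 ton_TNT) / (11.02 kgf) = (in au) 0.001295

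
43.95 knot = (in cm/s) 2261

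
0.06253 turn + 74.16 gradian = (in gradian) 99.17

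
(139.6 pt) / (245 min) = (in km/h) 1.206e-05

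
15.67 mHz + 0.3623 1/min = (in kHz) 2.171e-05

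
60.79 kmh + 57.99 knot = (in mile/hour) 104.5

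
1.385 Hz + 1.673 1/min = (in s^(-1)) 1.413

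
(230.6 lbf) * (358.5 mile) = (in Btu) 5.609e+05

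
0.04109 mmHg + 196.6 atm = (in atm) 196.6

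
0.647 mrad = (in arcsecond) 133.5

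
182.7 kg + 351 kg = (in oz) 1.883e+04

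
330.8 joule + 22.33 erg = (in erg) 3.308e+09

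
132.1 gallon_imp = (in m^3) 0.6005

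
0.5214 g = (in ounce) 0.01839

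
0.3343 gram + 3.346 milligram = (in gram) 0.3376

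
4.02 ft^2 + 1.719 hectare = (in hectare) 1.719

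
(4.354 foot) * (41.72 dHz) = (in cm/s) 553.7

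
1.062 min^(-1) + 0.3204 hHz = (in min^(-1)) 1923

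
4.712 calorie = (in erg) 1.972e+08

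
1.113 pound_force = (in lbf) 1.113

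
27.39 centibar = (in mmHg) 205.4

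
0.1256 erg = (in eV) 7.839e+10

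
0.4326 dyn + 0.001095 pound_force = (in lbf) 0.001096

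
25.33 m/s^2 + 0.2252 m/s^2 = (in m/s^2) 25.56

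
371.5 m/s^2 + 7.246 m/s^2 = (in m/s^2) 378.7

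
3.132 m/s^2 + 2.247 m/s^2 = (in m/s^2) 5.379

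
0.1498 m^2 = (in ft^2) 1.612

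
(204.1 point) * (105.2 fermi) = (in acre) 1.872e-18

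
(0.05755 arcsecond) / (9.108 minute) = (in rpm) 4.875e-09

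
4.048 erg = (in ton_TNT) 9.675e-17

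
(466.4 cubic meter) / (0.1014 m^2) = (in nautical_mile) 2.484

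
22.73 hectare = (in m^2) 2.273e+05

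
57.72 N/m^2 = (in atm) 0.0005697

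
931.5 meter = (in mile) 0.5788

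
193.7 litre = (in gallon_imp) 42.61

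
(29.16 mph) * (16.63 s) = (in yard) 237.1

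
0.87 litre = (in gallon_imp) 0.1914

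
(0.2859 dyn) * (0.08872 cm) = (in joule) 2.537e-09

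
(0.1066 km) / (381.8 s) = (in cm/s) 27.92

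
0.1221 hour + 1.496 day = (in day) 1.501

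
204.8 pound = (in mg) 9.29e+07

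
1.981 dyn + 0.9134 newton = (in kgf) 0.09314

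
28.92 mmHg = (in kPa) 3.856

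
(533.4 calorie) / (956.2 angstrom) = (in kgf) 2.38e+09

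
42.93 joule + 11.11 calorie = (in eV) 5.581e+20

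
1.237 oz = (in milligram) 3.507e+04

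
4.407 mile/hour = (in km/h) 7.092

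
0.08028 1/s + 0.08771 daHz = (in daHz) 0.09574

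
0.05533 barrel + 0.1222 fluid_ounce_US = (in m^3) 0.0088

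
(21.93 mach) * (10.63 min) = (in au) 3.184e-05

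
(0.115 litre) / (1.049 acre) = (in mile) 1.683e-11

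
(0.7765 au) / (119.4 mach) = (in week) 4.724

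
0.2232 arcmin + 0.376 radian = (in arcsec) 7.757e+04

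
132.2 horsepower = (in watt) 9.858e+04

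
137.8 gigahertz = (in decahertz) 1.378e+10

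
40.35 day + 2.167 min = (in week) 5.765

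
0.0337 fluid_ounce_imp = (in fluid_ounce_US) 0.03238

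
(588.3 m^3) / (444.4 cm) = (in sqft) 1425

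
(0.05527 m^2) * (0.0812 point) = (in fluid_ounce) 0.05354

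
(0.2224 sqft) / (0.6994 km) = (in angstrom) 2.954e+05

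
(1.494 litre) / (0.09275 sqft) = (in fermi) 1.734e+14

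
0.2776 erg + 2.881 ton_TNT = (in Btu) 1.143e+07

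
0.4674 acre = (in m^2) 1892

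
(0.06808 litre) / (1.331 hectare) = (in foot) 1.678e-08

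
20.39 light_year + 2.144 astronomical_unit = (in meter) 1.929e+17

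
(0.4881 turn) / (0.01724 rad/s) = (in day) 0.002059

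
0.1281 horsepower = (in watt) 95.52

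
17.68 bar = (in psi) 256.4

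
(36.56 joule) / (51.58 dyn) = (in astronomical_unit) 4.738e-07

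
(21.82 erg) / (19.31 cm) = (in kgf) 1.152e-06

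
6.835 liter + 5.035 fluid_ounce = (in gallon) 1.845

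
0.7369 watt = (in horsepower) 0.0009882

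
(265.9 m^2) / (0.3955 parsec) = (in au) 1.456e-25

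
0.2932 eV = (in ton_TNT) 1.123e-29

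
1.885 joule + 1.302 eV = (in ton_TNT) 4.505e-10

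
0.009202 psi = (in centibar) 0.06345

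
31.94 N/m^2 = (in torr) 0.2396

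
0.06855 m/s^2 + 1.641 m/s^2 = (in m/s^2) 1.71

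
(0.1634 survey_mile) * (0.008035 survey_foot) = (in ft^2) 6.932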